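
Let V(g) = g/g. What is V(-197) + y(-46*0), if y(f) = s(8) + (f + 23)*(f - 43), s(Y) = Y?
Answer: -980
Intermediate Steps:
V(g) = 1
y(f) = 8 + (-43 + f)*(23 + f) (y(f) = 8 + (f + 23)*(f - 43) = 8 + (23 + f)*(-43 + f) = 8 + (-43 + f)*(23 + f))
V(-197) + y(-46*0) = 1 + (-981 + (-46*0)**2 - (-920)*0) = 1 + (-981 + 0**2 - 20*0) = 1 + (-981 + 0 + 0) = 1 - 981 = -980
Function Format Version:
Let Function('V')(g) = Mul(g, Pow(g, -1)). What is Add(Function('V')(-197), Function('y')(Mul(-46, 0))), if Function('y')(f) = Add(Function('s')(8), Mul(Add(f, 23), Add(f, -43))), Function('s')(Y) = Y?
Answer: -980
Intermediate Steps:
Function('V')(g) = 1
Function('y')(f) = Add(8, Mul(Add(-43, f), Add(23, f))) (Function('y')(f) = Add(8, Mul(Add(f, 23), Add(f, -43))) = Add(8, Mul(Add(23, f), Add(-43, f))) = Add(8, Mul(Add(-43, f), Add(23, f))))
Add(Function('V')(-197), Function('y')(Mul(-46, 0))) = Add(1, Add(-981, Pow(Mul(-46, 0), 2), Mul(-20, Mul(-46, 0)))) = Add(1, Add(-981, Pow(0, 2), Mul(-20, 0))) = Add(1, Add(-981, 0, 0)) = Add(1, -981) = -980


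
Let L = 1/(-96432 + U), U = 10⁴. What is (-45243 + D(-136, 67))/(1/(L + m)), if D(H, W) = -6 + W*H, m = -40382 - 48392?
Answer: 417107298013209/86432 ≈ 4.8258e+9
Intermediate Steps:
U = 10000
m = -88774
D(H, W) = -6 + H*W
L = -1/86432 (L = 1/(-96432 + 10000) = 1/(-86432) = -1/86432 ≈ -1.1570e-5)
(-45243 + D(-136, 67))/(1/(L + m)) = (-45243 + (-6 - 136*67))/(1/(-1/86432 - 88774)) = (-45243 + (-6 - 9112))/(1/(-7672914369/86432)) = (-45243 - 9118)/(-86432/7672914369) = -54361*(-7672914369/86432) = 417107298013209/86432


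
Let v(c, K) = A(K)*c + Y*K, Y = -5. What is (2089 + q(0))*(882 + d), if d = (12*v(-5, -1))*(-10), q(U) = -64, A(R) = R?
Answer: -643950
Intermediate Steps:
v(c, K) = -5*K + K*c (v(c, K) = K*c - 5*K = -5*K + K*c)
d = -1200 (d = (12*(-(-5 - 5)))*(-10) = (12*(-1*(-10)))*(-10) = (12*10)*(-10) = 120*(-10) = -1200)
(2089 + q(0))*(882 + d) = (2089 - 64)*(882 - 1200) = 2025*(-318) = -643950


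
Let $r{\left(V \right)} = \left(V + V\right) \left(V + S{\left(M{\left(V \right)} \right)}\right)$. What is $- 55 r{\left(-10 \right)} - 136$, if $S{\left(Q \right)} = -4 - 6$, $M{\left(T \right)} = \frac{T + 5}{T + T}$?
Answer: $-22136$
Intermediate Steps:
$M{\left(T \right)} = \frac{5 + T}{2 T}$
$S{\left(Q \right)} = -10$ ($S{\left(Q \right)} = -4 - 6 = -10$)
$r{\left(V \right)} = 2 V \left(-10 + V\right)$ ($r{\left(V \right)} = \left(V + V\right) \left(V - 10\right) = 2 V \left(-10 + V\right)$)
$- 55 r{\left(-10 \right)} - 136 = - 55 \cdot 2 \left(-10\right) \left(-10 - 10\right) - 136 = - 55 \cdot 2 \left(-10\right) \left(-20\right) - 136 = \left(-55\right) 400 - 136 = -22000 - 136 = -22136$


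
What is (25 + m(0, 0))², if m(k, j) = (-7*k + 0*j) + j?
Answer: 625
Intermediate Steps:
m(k, j) = j - 7*k (m(k, j) = (-7*k + 0) + j = -7*k + j = j - 7*k)
(25 + m(0, 0))² = (25 + (0 - 7*0))² = (25 + (0 + 0))² = (25 + 0)² = 25² = 625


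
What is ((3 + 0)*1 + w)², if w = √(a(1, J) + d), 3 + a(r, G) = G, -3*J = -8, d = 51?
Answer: 179/3 + 4*√114 ≈ 102.38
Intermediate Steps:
J = 8/3 (J = -⅓*(-8) = 8/3 ≈ 2.6667)
a(r, G) = -3 + G
w = 2*√114/3 (w = √((-3 + 8/3) + 51) = √(-⅓ + 51) = √(152/3) = 2*√114/3 ≈ 7.1180)
((3 + 0)*1 + w)² = ((3 + 0)*1 + 2*√114/3)² = (3*1 + 2*√114/3)² = (3 + 2*√114/3)²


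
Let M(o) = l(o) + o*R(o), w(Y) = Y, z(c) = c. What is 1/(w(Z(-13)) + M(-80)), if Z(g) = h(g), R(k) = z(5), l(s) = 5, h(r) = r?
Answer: -1/408 ≈ -0.0024510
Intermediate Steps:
R(k) = 5
Z(g) = g
M(o) = 5 + 5*o (M(o) = 5 + o*5 = 5 + 5*o)
1/(w(Z(-13)) + M(-80)) = 1/(-13 + (5 + 5*(-80))) = 1/(-13 + (5 - 400)) = 1/(-13 - 395) = 1/(-408) = -1/408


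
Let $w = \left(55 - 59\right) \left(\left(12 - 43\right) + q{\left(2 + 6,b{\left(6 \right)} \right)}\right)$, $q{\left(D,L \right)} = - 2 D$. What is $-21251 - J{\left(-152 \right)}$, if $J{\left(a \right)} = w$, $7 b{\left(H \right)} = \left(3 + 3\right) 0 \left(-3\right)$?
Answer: $-21439$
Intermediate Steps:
$b{\left(H \right)} = 0$ ($b{\left(H \right)} = \frac{\left(3 + 3\right) 0 \left(-3\right)}{7} = \frac{6 \cdot 0 \left(-3\right)}{7} = \frac{0 \left(-3\right)}{7} = \frac{1}{7} \cdot 0 = 0$)
$w = 188$ ($w = \left(55 - 59\right) \left(\left(12 - 43\right) - 2 \left(2 + 6\right)\right) = - 4 \left(-31 - 16\right) = \left(-4\right) \left(-47\right) = 188$)
$J{\left(a \right)} = 188$
$-21251 - J{\left(-152 \right)} = -21251 - 188 = -21439$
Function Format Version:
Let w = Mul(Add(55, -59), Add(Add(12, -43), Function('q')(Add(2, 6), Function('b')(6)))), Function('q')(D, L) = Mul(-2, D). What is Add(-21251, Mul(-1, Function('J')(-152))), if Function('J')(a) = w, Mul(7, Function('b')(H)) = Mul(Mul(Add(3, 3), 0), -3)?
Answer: -21439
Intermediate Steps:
Function('b')(H) = 0 (Function('b')(H) = Mul(Rational(1, 7), Mul(Mul(Add(3, 3), 0), -3)) = Mul(Rational(1, 7), Mul(Mul(6, 0), -3)) = Mul(Rational(1, 7), Mul(0, -3)) = Mul(Rational(1, 7), 0) = 0)
w = 188 (w = Mul(Add(55, -59), Add(Add(12, -43), Mul(-2, Add(2, 6)))) = Mul(-4, Add(-31, Mul(-2, 8))) = Mul(-4, Add(-31, -16)) = Mul(-4, -47) = 188)
Function('J')(a) = 188
Add(-21251, Mul(-1, Function('J')(-152))) = Add(-21251, Mul(-1, 188)) = Add(-21251, -188) = -21439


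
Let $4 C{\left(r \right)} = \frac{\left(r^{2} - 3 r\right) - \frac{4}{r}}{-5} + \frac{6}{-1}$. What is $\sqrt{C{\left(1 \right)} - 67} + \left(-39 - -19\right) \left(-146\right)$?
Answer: $2920 + \frac{i \sqrt{1705}}{5} \approx 2920.0 + 8.2583 i$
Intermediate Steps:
$C{\left(r \right)} = - \frac{3}{2} - \frac{r^{2}}{20} + \frac{1}{5 r} + \frac{3 r}{20}$ ($C{\left(r \right)} = \frac{\frac{\left(r^{2} - 3 r\right) - \frac{4}{r}}{-5} + \frac{6}{-1}}{4} = \frac{\left(r^{2} - \frac{4}{r} - 3 r\right) \left(- \frac{1}{5}\right) + 6 \left(-1\right)}{4} = \frac{\left(- \frac{r^{2}}{5} + \frac{3 r}{5} + \frac{4}{5 r}\right) - 6}{4} = \frac{-6 - \frac{r^{2}}{5} + \frac{3 r}{5} + \frac{4}{5 r}}{4} = - \frac{3}{2} - \frac{r^{2}}{20} + \frac{1}{5 r} + \frac{3 r}{20}$)
$\sqrt{C{\left(1 \right)} - 67} + \left(-39 - -19\right) \left(-146\right) = \sqrt{\frac{4 - 1 \left(30 + 1^{2} - 3\right)}{20 \cdot 1} - 67} + \left(-39 - -19\right) \left(-146\right) = \sqrt{\frac{1}{20} \cdot 1 \left(4 - 1 \left(30 + 1 - 3\right)\right) - 67} + \left(-39 + 19\right) \left(-146\right) = \sqrt{\frac{1}{20} \cdot 1 \left(4 - 1 \cdot 28\right) - 67} - -2920 = \sqrt{\frac{1}{20} \cdot 1 \left(4 - 28\right) - 67} + 2920 = \sqrt{\frac{1}{20} \cdot 1 \left(-24\right) - 67} + 2920 = \sqrt{- \frac{6}{5} - 67} + 2920 = \sqrt{- \frac{341}{5}} + 2920 = \frac{i \sqrt{1705}}{5} + 2920 = 2920 + \frac{i \sqrt{1705}}{5}$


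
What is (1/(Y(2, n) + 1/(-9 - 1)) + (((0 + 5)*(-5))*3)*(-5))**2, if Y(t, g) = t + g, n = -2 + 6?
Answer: 489958225/3481 ≈ 1.4075e+5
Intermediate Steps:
n = 4
Y(t, g) = g + t
(1/(Y(2, n) + 1/(-9 - 1)) + (((0 + 5)*(-5))*3)*(-5))**2 = (1/((4 + 2) + 1/(-9 - 1)) + (((0 + 5)*(-5))*3)*(-5))**2 = (1/(6 + 1/(-10)) + ((5*(-5))*3)*(-5))**2 = (1/(6 - 1/10) - 25*3*(-5))**2 = (1/(59/10) - 75*(-5))**2 = (10/59 + 375)**2 = (22135/59)**2 = 489958225/3481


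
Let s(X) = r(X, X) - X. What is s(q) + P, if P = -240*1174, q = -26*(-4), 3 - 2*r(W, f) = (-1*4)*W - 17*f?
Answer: -561541/2 ≈ -2.8077e+5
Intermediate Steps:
r(W, f) = 3/2 + 2*W + 17*f/2 (r(W, f) = 3/2 - ((-1*4)*W - 17*f)/2 = 3/2 - (-4*W - 17*f)/2 = 3/2 - (-17*f - 4*W)/2 = 3/2 + (2*W + 17*f/2) = 3/2 + 2*W + 17*f/2)
q = 104
P = -281760
s(X) = 3/2 + 19*X/2 (s(X) = (3/2 + 2*X + 17*X/2) - X = (3/2 + 21*X/2) - X = 3/2 + 19*X/2)
s(q) + P = (3/2 + (19/2)*104) - 281760 = (3/2 + 988) - 281760 = 1979/2 - 281760 = -561541/2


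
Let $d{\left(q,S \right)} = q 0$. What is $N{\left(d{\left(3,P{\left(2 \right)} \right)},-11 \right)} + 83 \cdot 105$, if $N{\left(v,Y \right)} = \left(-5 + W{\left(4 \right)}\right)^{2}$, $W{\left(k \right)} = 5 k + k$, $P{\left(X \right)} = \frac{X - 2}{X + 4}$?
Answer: $9076$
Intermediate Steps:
$P{\left(X \right)} = \frac{-2 + X}{4 + X}$
$W{\left(k \right)} = 6 k$
$d{\left(q,S \right)} = 0$
$N{\left(v,Y \right)} = 361$ ($N{\left(v,Y \right)} = \left(-5 + 6 \cdot 4\right)^{2} = \left(-5 + 24\right)^{2} = 19^{2} = 361$)
$N{\left(d{\left(3,P{\left(2 \right)} \right)},-11 \right)} + 83 \cdot 105 = 361 + 83 \cdot 105 = 361 + 8715 = 9076$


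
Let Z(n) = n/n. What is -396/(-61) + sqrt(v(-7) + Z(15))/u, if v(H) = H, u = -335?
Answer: 396/61 - I*sqrt(6)/335 ≈ 6.4918 - 0.0073119*I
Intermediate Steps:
Z(n) = 1
-396/(-61) + sqrt(v(-7) + Z(15))/u = -396/(-61) + sqrt(-7 + 1)/(-335) = -396*(-1/61) + sqrt(-6)*(-1/335) = 396/61 + (I*sqrt(6))*(-1/335) = 396/61 - I*sqrt(6)/335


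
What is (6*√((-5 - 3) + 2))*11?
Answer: 66*I*√6 ≈ 161.67*I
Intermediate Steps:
(6*√((-5 - 3) + 2))*11 = (6*√(-8 + 2))*11 = (6*√(-6))*11 = (6*(I*√6))*11 = (6*I*√6)*11 = 66*I*√6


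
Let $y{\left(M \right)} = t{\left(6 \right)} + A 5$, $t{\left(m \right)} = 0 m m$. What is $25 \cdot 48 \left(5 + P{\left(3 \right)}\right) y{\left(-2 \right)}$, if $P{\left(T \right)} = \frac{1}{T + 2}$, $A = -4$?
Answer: $-124800$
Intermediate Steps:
$t{\left(m \right)} = 0$ ($t{\left(m \right)} = 0 m = 0$)
$y{\left(M \right)} = -20$ ($y{\left(M \right)} = 0 - 20 = -20$)
$P{\left(T \right)} = \frac{1}{2 + T}$
$25 \cdot 48 \left(5 + P{\left(3 \right)}\right) y{\left(-2 \right)} = 25 \cdot 48 \left(5 + \frac{1}{2 + 3}\right) \left(-20\right) = 1200 \left(5 + \frac{1}{5}\right) \left(-20\right) = 1200 \cdot \frac{26}{5} \left(-20\right) = 1200 \left(-104\right) = -124800$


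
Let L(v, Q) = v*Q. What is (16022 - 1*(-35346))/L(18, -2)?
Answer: -12842/9 ≈ -1426.9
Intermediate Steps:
L(v, Q) = Q*v
(16022 - 1*(-35346))/L(18, -2) = (16022 - 1*(-35346))/((-2*18)) = (16022 + 35346)/(-36) = 51368*(-1/36) = -12842/9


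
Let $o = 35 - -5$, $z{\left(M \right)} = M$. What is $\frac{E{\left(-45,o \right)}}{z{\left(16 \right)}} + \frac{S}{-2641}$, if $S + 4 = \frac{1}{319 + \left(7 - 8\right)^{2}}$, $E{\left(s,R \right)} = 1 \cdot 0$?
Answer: $\frac{1279}{845120} \approx 0.0015134$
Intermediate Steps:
$o = 40$ ($o = 35 + 5 = 40$)
$E{\left(s,R \right)} = 0$
$S = - \frac{1279}{320}$ ($S = -4 + \frac{1}{319 + \left(7 - 8\right)^{2}} = -4 + \frac{1}{319 + \left(-1\right)^{2}} = -4 + \frac{1}{319 + 1} = -4 + \frac{1}{320} = - \frac{1279}{320} \approx -3.9969$)
$\frac{E{\left(-45,o \right)}}{z{\left(16 \right)}} + \frac{S}{-2641} = \frac{0}{16} - \frac{1279}{320 \left(-2641\right)} = 0 \cdot \frac{1}{16} - - \frac{1279}{845120} = 0 + \frac{1279}{845120} = \frac{1279}{845120}$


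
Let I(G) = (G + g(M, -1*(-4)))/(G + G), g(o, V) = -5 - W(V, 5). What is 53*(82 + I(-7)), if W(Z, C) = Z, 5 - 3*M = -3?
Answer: 30846/7 ≈ 4406.6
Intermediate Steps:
M = 8/3 (M = 5/3 - 1/3*(-3) = 5/3 + 1 = 8/3 ≈ 2.6667)
g(o, V) = -5 - V
I(G) = (-9 + G)/(2*G) (I(G) = (G + (-5 - (-1)*(-4)))/(G + G) = (G + (-5 - 1*4))/((2*G)) = (G + (-5 - 4))*(1/(2*G)) = (G - 9)*(1/(2*G)) = (-9 + G)*(1/(2*G)) = (-9 + G)/(2*G))
53*(82 + I(-7)) = 53*(82 + (1/2)*(-9 - 7)/(-7)) = 53*(82 + (1/2)*(-1/7)*(-16)) = 53*(82 + 8/7) = 53*(582/7) = 30846/7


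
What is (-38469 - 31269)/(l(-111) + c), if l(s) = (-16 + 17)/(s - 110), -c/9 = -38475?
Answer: -7706049/38263387 ≈ -0.20139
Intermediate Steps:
c = 346275 (c = -9*(-38475) = 346275)
l(s) = 1/(-110 + s)
(-38469 - 31269)/(l(-111) + c) = (-38469 - 31269)/(1/(-110 - 111) + 346275) = -69738/(1/(-221) + 346275) = -69738/(-1/221 + 346275) = -69738/76526774/221 = -69738*221/76526774 = -7706049/38263387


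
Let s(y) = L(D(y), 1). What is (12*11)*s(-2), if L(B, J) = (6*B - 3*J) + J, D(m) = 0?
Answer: -264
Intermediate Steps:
L(B, J) = -2*J + 6*B (L(B, J) = (-3*J + 6*B) + J = -2*J + 6*B)
s(y) = -2 (s(y) = -2*1 + 6*0 = -2 + 0 = -2)
(12*11)*s(-2) = (12*11)*(-2) = 132*(-2) = -264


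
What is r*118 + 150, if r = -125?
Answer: -14600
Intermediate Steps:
r*118 + 150 = -125*118 + 150 = -14750 + 150 = -14600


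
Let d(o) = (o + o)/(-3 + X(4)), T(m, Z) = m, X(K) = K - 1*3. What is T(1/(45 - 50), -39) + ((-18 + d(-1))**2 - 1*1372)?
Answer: -5416/5 ≈ -1083.2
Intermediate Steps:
X(K) = -3 + K (X(K) = K - 3 = -3 + K)
d(o) = -o (d(o) = (o + o)/(-3 + (-3 + 4)) = (2*o)/(-3 + 1) = (2*o)/(-2) = (2*o)*(-1/2) = -o)
T(1/(45 - 50), -39) + ((-18 + d(-1))**2 - 1*1372) = 1/(45 - 50) + ((-18 - 1*(-1))**2 - 1*1372) = 1/(-5) + ((-18 + 1)**2 - 1372) = -1/5 + ((-17)**2 - 1372) = -1/5 + (289 - 1372) = -1/5 - 1083 = -5416/5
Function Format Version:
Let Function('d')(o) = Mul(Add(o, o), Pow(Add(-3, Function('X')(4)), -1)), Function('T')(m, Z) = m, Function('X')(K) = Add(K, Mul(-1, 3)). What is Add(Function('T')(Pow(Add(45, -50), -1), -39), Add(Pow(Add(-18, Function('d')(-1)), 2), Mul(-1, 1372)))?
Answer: Rational(-5416, 5) ≈ -1083.2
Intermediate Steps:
Function('X')(K) = Add(-3, K) (Function('X')(K) = Add(K, -3) = Add(-3, K))
Function('d')(o) = Mul(-1, o) (Function('d')(o) = Mul(Add(o, o), Pow(Add(-3, Add(-3, 4)), -1)) = Mul(Mul(2, o), Pow(Add(-3, 1), -1)) = Mul(Mul(2, o), Pow(-2, -1)) = Mul(Mul(2, o), Rational(-1, 2)) = Mul(-1, o))
Add(Function('T')(Pow(Add(45, -50), -1), -39), Add(Pow(Add(-18, Function('d')(-1)), 2), Mul(-1, 1372))) = Add(Pow(Add(45, -50), -1), Add(Pow(Add(-18, Mul(-1, -1)), 2), Mul(-1, 1372))) = Add(Pow(-5, -1), Add(Pow(Add(-18, 1), 2), -1372)) = Add(Rational(-1, 5), Add(Pow(-17, 2), -1372)) = Add(Rational(-1, 5), Add(289, -1372)) = Add(Rational(-1, 5), -1083) = Rational(-5416, 5)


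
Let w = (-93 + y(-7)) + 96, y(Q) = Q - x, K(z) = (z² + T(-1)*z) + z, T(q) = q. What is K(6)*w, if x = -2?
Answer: -72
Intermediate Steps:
K(z) = z² (K(z) = (z² - z) + z = z²)
y(Q) = 2 + Q (y(Q) = Q - 1*(-2) = Q + 2 = 2 + Q)
w = -2 (w = (-93 + (2 - 7)) + 96 = (-93 - 5) + 96 = -98 + 96 = -2)
K(6)*w = 6²*(-2) = 36*(-2) = -72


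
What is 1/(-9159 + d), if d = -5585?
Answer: -1/14744 ≈ -6.7824e-5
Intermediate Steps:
1/(-9159 + d) = 1/(-9159 - 5585) = 1/(-14744) = -1/14744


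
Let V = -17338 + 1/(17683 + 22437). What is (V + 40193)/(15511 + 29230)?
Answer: 916942601/1795008920 ≈ 0.51083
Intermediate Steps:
V = -695600559/40120 (V = -17338 + 1/40120 = -695600559/40120 ≈ -17338.)
(V + 40193)/(15511 + 29230) = (-695600559/40120 + 40193)/(15511 + 29230) = (916942601/40120)/44741 = (916942601/40120)*(1/44741) = 916942601/1795008920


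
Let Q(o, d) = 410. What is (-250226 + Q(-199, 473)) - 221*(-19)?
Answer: -245617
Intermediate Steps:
(-250226 + Q(-199, 473)) - 221*(-19) = (-250226 + 410) - 221*(-19) = -249816 + 4199 = -245617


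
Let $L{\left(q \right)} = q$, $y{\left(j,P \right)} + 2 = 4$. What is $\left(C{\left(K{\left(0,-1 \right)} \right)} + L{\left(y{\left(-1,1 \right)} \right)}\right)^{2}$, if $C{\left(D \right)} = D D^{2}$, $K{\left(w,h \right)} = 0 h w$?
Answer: $4$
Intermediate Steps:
$y{\left(j,P \right)} = 2$ ($y{\left(j,P \right)} = -2 + 4 = 2$)
$K{\left(w,h \right)} = 0$ ($K{\left(w,h \right)} = 0 w = 0$)
$C{\left(D \right)} = D^{3}$
$\left(C{\left(K{\left(0,-1 \right)} \right)} + L{\left(y{\left(-1,1 \right)} \right)}\right)^{2} = \left(0^{3} + 2\right)^{2} = \left(0 + 2\right)^{2} = 2^{2} = 4$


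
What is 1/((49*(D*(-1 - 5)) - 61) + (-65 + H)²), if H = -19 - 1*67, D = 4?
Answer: 1/21564 ≈ 4.6374e-5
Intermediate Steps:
H = -86 (H = -19 - 67 = -86)
1/((49*(D*(-1 - 5)) - 61) + (-65 + H)²) = 1/((49*(4*(-1 - 5)) - 61) + (-65 - 86)²) = 1/((49*(4*(-6)) - 61) + (-151)²) = 1/((49*(-24) - 61) + 22801) = 1/((-1176 - 61) + 22801) = 1/(-1237 + 22801) = 1/21564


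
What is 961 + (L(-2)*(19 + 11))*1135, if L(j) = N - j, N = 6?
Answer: 273361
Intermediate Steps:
L(j) = 6 - j
961 + (L(-2)*(19 + 11))*1135 = 961 + ((6 - 1*(-2))*(19 + 11))*1135 = 961 + ((6 + 2)*30)*1135 = 961 + (8*30)*1135 = 961 + 240*1135 = 961 + 272400 = 273361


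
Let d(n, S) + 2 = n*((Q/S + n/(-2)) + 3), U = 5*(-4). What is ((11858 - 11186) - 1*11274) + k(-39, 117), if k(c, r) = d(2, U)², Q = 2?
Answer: -264969/25 ≈ -10599.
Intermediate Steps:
U = -20
d(n, S) = -2 + n*(3 + 2/S - n/2) (d(n, S) = -2 + n*((2/S + n/(-2)) + 3) = -2 + n*((2/S + n*(-½)) + 3) = -2 + n*((2/S - n/2) + 3) = -2 + n*(3 + 2/S - n/2))
k(c, r) = 81/25 (k(c, r) = (-2 + 3*2 - ½*2² + 2*2/(-20))² = (-2 + 6 - ½*4 + 2*2*(-1/20))² = (-2 + 6 - 2 - ⅕)² = (9/5)² = 81/25)
((11858 - 11186) - 1*11274) + k(-39, 117) = ((11858 - 11186) - 1*11274) + 81/25 = (672 - 11274) + 81/25 = -10602 + 81/25 = -264969/25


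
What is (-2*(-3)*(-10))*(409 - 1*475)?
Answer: 3960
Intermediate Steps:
(-2*(-3)*(-10))*(409 - 1*475) = (6*(-10))*(409 - 475) = -60*(-66) = 3960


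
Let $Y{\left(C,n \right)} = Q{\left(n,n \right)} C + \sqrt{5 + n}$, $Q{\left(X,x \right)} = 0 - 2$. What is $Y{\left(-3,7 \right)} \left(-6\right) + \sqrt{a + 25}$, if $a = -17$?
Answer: $-36 - 12 \sqrt{3} + 2 \sqrt{2} \approx -53.956$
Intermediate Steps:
$Q{\left(X,x \right)} = -2$
$Y{\left(C,n \right)} = \sqrt{5 + n} - 2 C$ ($Y{\left(C,n \right)} = - 2 C + \sqrt{5 + n} = \sqrt{5 + n} - 2 C$)
$Y{\left(-3,7 \right)} \left(-6\right) + \sqrt{a + 25} = \left(\sqrt{5 + 7} - -6\right) \left(-6\right) + \sqrt{-17 + 25} = \left(\sqrt{12} + 6\right) \left(-6\right) + \sqrt{8} = \left(2 \sqrt{3} + 6\right) \left(-6\right) + 2 \sqrt{2} = \left(6 + 2 \sqrt{3}\right) \left(-6\right) + 2 \sqrt{2} = \left(-36 - 12 \sqrt{3}\right) + 2 \sqrt{2} = -36 - 12 \sqrt{3} + 2 \sqrt{2}$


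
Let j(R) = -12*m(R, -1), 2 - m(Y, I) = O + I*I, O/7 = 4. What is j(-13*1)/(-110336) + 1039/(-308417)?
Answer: -53641553/8507374528 ≈ -0.0063053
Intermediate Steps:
O = 28 (O = 7*4 = 28)
m(Y, I) = -26 - I² (m(Y, I) = 2 - (28 + I*I) = 2 - (28 + I²) = 2 + (-28 - I²) = -26 - I²)
j(R) = 324 (j(R) = -12*(-26 - 1*(-1)²) = -12*(-26 - 1*1) = -12*(-26 - 1) = -12*(-27) = 324)
j(-13*1)/(-110336) + 1039/(-308417) = 324/(-110336) + 1039/(-308417) = 324*(-1/110336) + 1039*(-1/308417) = -81/27584 - 1039/308417 = -53641553/8507374528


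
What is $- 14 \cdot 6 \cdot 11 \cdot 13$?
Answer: $-12012$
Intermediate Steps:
$- 14 \cdot 6 \cdot 11 \cdot 13 = \left(-14\right) 66 \cdot 13 = \left(-924\right) 13 = -12012$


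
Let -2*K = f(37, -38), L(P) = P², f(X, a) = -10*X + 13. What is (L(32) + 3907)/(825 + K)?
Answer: 9862/2007 ≈ 4.9138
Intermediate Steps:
f(X, a) = 13 - 10*X
K = 357/2 (K = -(13 - 10*37)/2 = -(13 - 370)/2 = -½*(-357) = 357/2 ≈ 178.50)
(L(32) + 3907)/(825 + K) = (32² + 3907)/(825 + 357/2) = (1024 + 3907)/(2007/2) = 4931*(2/2007) = 9862/2007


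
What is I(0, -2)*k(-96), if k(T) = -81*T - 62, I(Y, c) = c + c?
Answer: -30856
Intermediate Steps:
I(Y, c) = 2*c
k(T) = -62 - 81*T
I(0, -2)*k(-96) = (2*(-2))*(-62 - 81*(-96)) = -4*(-62 + 7776) = -4*7714 = -30856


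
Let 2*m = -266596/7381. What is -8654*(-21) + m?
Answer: 121931396/671 ≈ 1.8172e+5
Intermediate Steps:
m = -12118/671 (m = (-266596/7381)/2 = (-266596*1/7381)/2 = (½)*(-24236/671) = -12118/671 ≈ -18.060)
-8654*(-21) + m = -8654*(-21) - 12118/671 = 181734 - 12118/671 = 121931396/671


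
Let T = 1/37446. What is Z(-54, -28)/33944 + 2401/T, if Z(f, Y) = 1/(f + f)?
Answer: 329597847859391/3665952 ≈ 8.9908e+7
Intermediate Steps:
Z(f, Y) = 1/(2*f)
T = 1/37446 ≈ 2.6705e-5
Z(-54, -28)/33944 + 2401/T = ((1/2)/(-54))/33944 + 2401/(1/37446) = ((1/2)*(-1/54))*(1/33944) + 2401*37446 = -1/108*1/33944 + 89907846 = -1/3665952 + 89907846 = 329597847859391/3665952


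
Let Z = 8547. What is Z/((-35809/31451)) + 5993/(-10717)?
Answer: -2881069560086/383765053 ≈ -7507.4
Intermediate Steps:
Z/((-35809/31451)) + 5993/(-10717) = 8547/((-35809/31451)) + 5993/(-10717) = 8547/((-35809*1/31451)) + 5993*(-1/10717) = 8547/(-35809/31451) - 5993/10717 = 8547*(-31451/35809) - 5993/10717 = -268811697/35809 - 5993/10717 = -2881069560086/383765053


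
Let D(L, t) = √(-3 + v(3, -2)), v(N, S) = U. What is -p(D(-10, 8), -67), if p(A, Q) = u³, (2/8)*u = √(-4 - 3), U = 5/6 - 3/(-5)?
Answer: 448*I*√7 ≈ 1185.3*I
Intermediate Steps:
U = 43/30 (U = 5*(⅙) - 3*(-⅕) = ⅚ + ⅗ = 43/30 ≈ 1.4333)
u = 4*I*√7 (u = 4*√(-4 - 3) = 4*√(-7) = 4*(I*√7) = 4*I*√7 ≈ 10.583*I)
v(N, S) = 43/30
D(L, t) = I*√1410/30 (D(L, t) = √(-3 + 43/30) = √(-47/30) = I*√1410/30)
p(A, Q) = -448*I*√7 (p(A, Q) = (4*I*√7)³ = -448*I*√7)
-p(D(-10, 8), -67) = -(-448)*I*√7 = 448*I*√7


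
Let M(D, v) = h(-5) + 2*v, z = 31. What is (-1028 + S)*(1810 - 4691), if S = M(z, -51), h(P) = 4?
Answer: 3244006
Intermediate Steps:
M(D, v) = 4 + 2*v
S = -98 (S = 4 + 2*(-51) = 4 - 102 = -98)
(-1028 + S)*(1810 - 4691) = (-1028 - 98)*(1810 - 4691) = -1126*(-2881) = 3244006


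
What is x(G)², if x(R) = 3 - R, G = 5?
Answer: 4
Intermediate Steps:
x(G)² = (3 - 1*5)² = (3 - 5)² = (-2)² = 4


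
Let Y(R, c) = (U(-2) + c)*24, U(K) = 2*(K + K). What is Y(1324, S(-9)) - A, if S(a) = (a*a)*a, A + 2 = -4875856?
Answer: 4858170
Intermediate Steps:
A = -4875858 (A = -2 - 4875856 = -4875858)
S(a) = a³ (S(a) = a²*a = a³)
U(K) = 4*K (U(K) = 2*(2*K) = 4*K)
Y(R, c) = -192 + 24*c (Y(R, c) = (4*(-2) + c)*24 = (-8 + c)*24 = -192 + 24*c)
Y(1324, S(-9)) - A = (-192 + 24*(-9)³) - 1*(-4875858) = (-192 + 24*(-729)) + 4875858 = (-192 - 17496) + 4875858 = -17688 + 4875858 = 4858170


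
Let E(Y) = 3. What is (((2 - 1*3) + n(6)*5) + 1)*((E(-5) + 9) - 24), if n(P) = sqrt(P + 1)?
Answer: -60*sqrt(7) ≈ -158.75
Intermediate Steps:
n(P) = sqrt(1 + P)
(((2 - 1*3) + n(6)*5) + 1)*((E(-5) + 9) - 24) = (((2 - 1*3) + sqrt(1 + 6)*5) + 1)*((3 + 9) - 24) = (((2 - 3) + sqrt(7)*5) + 1)*(12 - 24) = ((-1 + 5*sqrt(7)) + 1)*(-12) = (5*sqrt(7))*(-12) = -60*sqrt(7)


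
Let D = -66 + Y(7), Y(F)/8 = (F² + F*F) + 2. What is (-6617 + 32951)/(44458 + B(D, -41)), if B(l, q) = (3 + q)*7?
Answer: 13167/22096 ≈ 0.59590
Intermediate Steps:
Y(F) = 16 + 16*F² (Y(F) = 8*((F² + F*F) + 2) = 8*((F² + F²) + 2) = 8*(2*F² + 2) = 8*(2 + 2*F²) = 16 + 16*F²)
D = 734 (D = -66 + (16 + 16*7²) = -66 + (16 + 16*49) = -66 + (16 + 784) = -66 + 800 = 734)
B(l, q) = 21 + 7*q
(-6617 + 32951)/(44458 + B(D, -41)) = (-6617 + 32951)/(44458 + (21 + 7*(-41))) = 26334/(44458 + (21 - 287)) = 26334/(44458 - 266) = 26334/44192 = 26334*(1/44192) = 13167/22096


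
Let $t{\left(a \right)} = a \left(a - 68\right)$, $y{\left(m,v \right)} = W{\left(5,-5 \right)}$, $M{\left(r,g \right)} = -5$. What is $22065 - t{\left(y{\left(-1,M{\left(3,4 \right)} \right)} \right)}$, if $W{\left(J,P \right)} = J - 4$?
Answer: $22132$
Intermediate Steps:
$W{\left(J,P \right)} = -4 + J$
$y{\left(m,v \right)} = 1$ ($y{\left(m,v \right)} = -4 + 5 = 1$)
$t{\left(a \right)} = a \left(-68 + a\right)$
$22065 - t{\left(y{\left(-1,M{\left(3,4 \right)} \right)} \right)} = 22065 - 1 \left(-68 + 1\right) = 22065 - 1 \left(-67\right) = 22065 - -67 = 22065 + 67 = 22132$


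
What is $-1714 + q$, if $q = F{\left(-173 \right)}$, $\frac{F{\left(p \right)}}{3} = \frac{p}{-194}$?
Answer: $- \frac{331997}{194} \approx -1711.3$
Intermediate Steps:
$F{\left(p \right)} = - \frac{3 p}{194}$ ($F{\left(p \right)} = 3 \frac{p}{-194} = 3 p \left(- \frac{1}{194}\right) = 3 \left(- \frac{p}{194}\right) = - \frac{3 p}{194}$)
$q = \frac{519}{194}$ ($q = \left(- \frac{3}{194}\right) \left(-173\right) = \frac{519}{194} \approx 2.6753$)
$-1714 + q = -1714 + \frac{519}{194} = - \frac{331997}{194}$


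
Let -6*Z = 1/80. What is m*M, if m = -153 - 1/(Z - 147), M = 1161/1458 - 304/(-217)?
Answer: -92649317897/275611266 ≈ -336.16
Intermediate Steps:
Z = -1/480 (Z = -⅙/80 = -⅙*1/80 = -1/480 ≈ -0.0020833)
M = 25747/11718 (M = 1161*(1/1458) - 304*(-1/217) = 43/54 + 304/217 = 25747/11718 ≈ 2.1972)
m = -10795353/70561 (m = -153 - 1/(-1/480 - 147) = -153 - 1/(-70561/480) = -153 - 1*(-480/70561) = -153 + 480/70561 = -10795353/70561 ≈ -152.99)
m*M = -10795353/70561*25747/11718 = -92649317897/275611266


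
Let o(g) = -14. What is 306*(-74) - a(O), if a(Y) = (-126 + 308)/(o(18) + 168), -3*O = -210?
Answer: -249097/11 ≈ -22645.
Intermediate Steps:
O = 70 (O = -⅓*(-210) = 70)
a(Y) = 13/11 (a(Y) = (-126 + 308)/(-14 + 168) = 182/154 = 182*(1/154) = 13/11)
306*(-74) - a(O) = 306*(-74) - 1*13/11 = -22644 - 13/11 = -249097/11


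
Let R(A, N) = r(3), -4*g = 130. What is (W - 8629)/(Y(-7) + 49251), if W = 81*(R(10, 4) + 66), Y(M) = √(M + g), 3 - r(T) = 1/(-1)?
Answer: -291467418/4851322081 + 2959*I*√158/4851322081 ≈ -0.06008 + 7.6668e-6*I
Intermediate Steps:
g = -65/2 (g = -¼*130 = -65/2 ≈ -32.500)
r(T) = 4 (r(T) = 3 - 1/(-1) = 3 - 1*(-1) = 3 + 1 = 4)
R(A, N) = 4
Y(M) = √(-65/2 + M) (Y(M) = √(M - 65/2) = √(-65/2 + M))
W = 5670 (W = 81*(4 + 66) = 81*70 = 5670)
(W - 8629)/(Y(-7) + 49251) = (5670 - 8629)/(√(-130 + 4*(-7))/2 + 49251) = -2959/(√(-130 - 28)/2 + 49251) = -2959/(√(-158)/2 + 49251) = -2959/((I*√158)/2 + 49251) = -2959/(I*√158/2 + 49251) = -2959/(49251 + I*√158/2)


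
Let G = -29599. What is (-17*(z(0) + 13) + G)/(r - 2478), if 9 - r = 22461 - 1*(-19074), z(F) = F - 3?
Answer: 9923/14668 ≈ 0.67651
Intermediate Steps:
z(F) = -3 + F
r = -41526 (r = 9 - (22461 - 1*(-19074)) = 9 - (22461 + 19074) = 9 - 1*41535 = 9 - 41535 = -41526)
(-17*(z(0) + 13) + G)/(r - 2478) = (-17*((-3 + 0) + 13) - 29599)/(-41526 - 2478) = (-17*(-3 + 13) - 29599)/(-44004) = (-17*10 - 29599)*(-1/44004) = (-170 - 29599)*(-1/44004) = -29769*(-1/44004) = 9923/14668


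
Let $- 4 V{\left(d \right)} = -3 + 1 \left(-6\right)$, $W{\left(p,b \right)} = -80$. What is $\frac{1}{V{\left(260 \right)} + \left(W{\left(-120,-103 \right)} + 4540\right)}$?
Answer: $\frac{4}{17849} \approx 0.0002241$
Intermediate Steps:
$V{\left(d \right)} = \frac{9}{4}$ ($V{\left(d \right)} = - \frac{-3 + 1 \left(-6\right)}{4} = - \frac{-3 - 6}{4} = \left(- \frac{1}{4}\right) \left(-9\right) = \frac{9}{4}$)
$\frac{1}{V{\left(260 \right)} + \left(W{\left(-120,-103 \right)} + 4540\right)} = \frac{1}{\frac{9}{4} + \left(-80 + 4540\right)} = \frac{1}{\frac{9}{4} + 4460} = \frac{1}{\frac{17849}{4}} = \frac{4}{17849}$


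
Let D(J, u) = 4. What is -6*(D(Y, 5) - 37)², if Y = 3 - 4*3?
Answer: -6534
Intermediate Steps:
Y = -9 (Y = 3 - 12 = -9)
-6*(D(Y, 5) - 37)² = -6*(4 - 37)² = -6*(-33)² = -6*1089 = -6534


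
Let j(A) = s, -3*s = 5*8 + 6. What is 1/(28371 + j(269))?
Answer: 3/85067 ≈ 3.5266e-5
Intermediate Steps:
s = -46/3 (s = -(5*8 + 6)/3 = -(40 + 6)/3 = -⅓*46 = -46/3 ≈ -15.333)
j(A) = -46/3
1/(28371 + j(269)) = 1/(28371 - 46/3) = 1/(85067/3) = 3/85067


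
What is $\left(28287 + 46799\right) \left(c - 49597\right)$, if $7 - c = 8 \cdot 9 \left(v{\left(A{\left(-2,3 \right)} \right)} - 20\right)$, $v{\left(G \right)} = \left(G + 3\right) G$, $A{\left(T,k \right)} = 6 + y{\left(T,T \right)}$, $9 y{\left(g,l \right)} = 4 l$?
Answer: $- \frac{34555628404}{9} \approx -3.8395 \cdot 10^{9}$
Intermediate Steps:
$y{\left(g,l \right)} = \frac{4 l}{9}$
$A{\left(T,k \right)} = 6 + \frac{4 T}{9}$
$v{\left(G \right)} = G \left(3 + G\right)$ ($v{\left(G \right)} = \left(3 + G\right) G = G \left(3 + G\right)$)
$c = - \frac{13841}{9}$ ($c = 7 - 8 \cdot 9 \left(\left(6 + \frac{4}{9} \left(-2\right)\right) \left(3 + \left(6 + \frac{4}{9} \left(-2\right)\right)\right) - 20\right) = 7 - 72 \left(\left(6 - \frac{8}{9}\right) \left(3 + \left(6 - \frac{8}{9}\right)\right) - 20\right) = 7 - 72 \left(\frac{46 \left(3 + \frac{46}{9}\right)}{9} - 20\right) = 7 - 72 \left(\frac{46}{9} \cdot \frac{73}{9} - 20\right) = 7 - 72 \left(\frac{3358}{81} - 20\right) = 7 - 72 \cdot \frac{1738}{81} = 7 - \frac{13904}{9} = - \frac{13841}{9} \approx -1537.9$)
$\left(28287 + 46799\right) \left(c - 49597\right) = \left(28287 + 46799\right) \left(- \frac{13841}{9} - 49597\right) = 75086 \left(- \frac{460214}{9}\right) = - \frac{34555628404}{9}$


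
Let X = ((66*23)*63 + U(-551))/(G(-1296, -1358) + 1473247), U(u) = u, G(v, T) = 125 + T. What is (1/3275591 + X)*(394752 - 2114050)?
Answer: -267741541791255483/2410857905137 ≈ -1.1106e+5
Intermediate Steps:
X = 95083/1472014 (X = ((66*23)*63 - 551)/((125 - 1358) + 1473247) = (1518*63 - 551)/(-1233 + 1473247) = (95634 - 551)/1472014 = 95083*(1/1472014) = 95083/1472014 ≈ 0.064594)
(1/3275591 + X)*(394752 - 2114050) = (1/3275591 + 95083/1472014)*(394752 - 2114050) = (1/3275591 + 95083/1472014)*(-1719298) = (311454491067/4821715810274)*(-1719298) = -267741541791255483/2410857905137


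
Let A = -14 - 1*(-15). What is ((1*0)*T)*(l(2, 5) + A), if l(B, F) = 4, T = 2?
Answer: 0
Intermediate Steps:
A = 1 (A = -14 + 15 = 1)
((1*0)*T)*(l(2, 5) + A) = ((1*0)*2)*(4 + 1) = (0*2)*5 = 0*5 = 0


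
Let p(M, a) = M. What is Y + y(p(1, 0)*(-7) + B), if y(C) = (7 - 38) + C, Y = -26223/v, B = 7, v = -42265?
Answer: -1283992/42265 ≈ -30.380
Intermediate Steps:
Y = 26223/42265 (Y = -26223/(-42265) = -26223*(-1/42265) = 26223/42265 ≈ 0.62044)
y(C) = -31 + C
Y + y(p(1, 0)*(-7) + B) = 26223/42265 + (-31 + (1*(-7) + 7)) = 26223/42265 + (-31 + (-7 + 7)) = 26223/42265 + (-31 + 0) = 26223/42265 - 31 = -1283992/42265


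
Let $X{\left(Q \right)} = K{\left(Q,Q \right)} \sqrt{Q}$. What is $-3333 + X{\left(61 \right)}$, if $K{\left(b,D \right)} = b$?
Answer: $-3333 + 61 \sqrt{61} \approx -2856.6$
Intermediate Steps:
$X{\left(Q \right)} = Q^{\frac{3}{2}}$ ($X{\left(Q \right)} = Q \sqrt{Q} = Q^{\frac{3}{2}}$)
$-3333 + X{\left(61 \right)} = -3333 + 61^{\frac{3}{2}} = -3333 + 61 \sqrt{61}$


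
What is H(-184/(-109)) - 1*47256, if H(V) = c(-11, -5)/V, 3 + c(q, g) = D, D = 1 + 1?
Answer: -8695213/184 ≈ -47257.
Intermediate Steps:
D = 2
c(q, g) = -1 (c(q, g) = -3 + 2 = -1)
H(V) = -1/V
H(-184/(-109)) - 1*47256 = -1/((-184/(-109))) - 1*47256 = -1/((-184*(-1/109))) - 47256 = -1/184/109 - 47256 = -1*109/184 - 47256 = -109/184 - 47256 = -8695213/184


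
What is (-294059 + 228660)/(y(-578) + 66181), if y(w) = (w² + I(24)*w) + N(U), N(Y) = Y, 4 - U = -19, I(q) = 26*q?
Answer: -65399/39616 ≈ -1.6508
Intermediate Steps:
U = 23 (U = 4 - 1*(-19) = 4 + 19 = 23)
y(w) = 23 + w² + 624*w (y(w) = (w² + (26*24)*w) + 23 = (w² + 624*w) + 23 = 23 + w² + 624*w)
(-294059 + 228660)/(y(-578) + 66181) = (-294059 + 228660)/((23 + (-578)² + 624*(-578)) + 66181) = -65399/((23 + 334084 - 360672) + 66181) = -65399/(-26565 + 66181) = -65399/39616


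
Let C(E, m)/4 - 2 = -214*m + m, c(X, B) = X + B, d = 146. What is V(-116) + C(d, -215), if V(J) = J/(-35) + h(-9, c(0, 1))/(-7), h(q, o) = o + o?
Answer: 6411686/35 ≈ 1.8319e+5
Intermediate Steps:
c(X, B) = B + X
h(q, o) = 2*o
V(J) = -2/7 - J/35 (V(J) = J/(-35) + (2*(1 + 0))/(-7) = J*(-1/35) + (2*1)*(-⅐) = -J/35 + 2*(-⅐) = -J/35 - 2/7 = -2/7 - J/35)
C(E, m) = 8 - 852*m (C(E, m) = 8 + 4*(-214*m + m) = 8 + 4*(-213*m) = 8 - 852*m)
V(-116) + C(d, -215) = (-2/7 - 1/35*(-116)) + (8 - 852*(-215)) = (-2/7 + 116/35) + (8 + 183180) = 106/35 + 183188 = 6411686/35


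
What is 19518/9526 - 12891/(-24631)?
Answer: 301773762/117317453 ≈ 2.5723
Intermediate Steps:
19518/9526 - 12891/(-24631) = 19518*(1/9526) - 12891*(-1/24631) = 9759/4763 + 12891/24631 = 301773762/117317453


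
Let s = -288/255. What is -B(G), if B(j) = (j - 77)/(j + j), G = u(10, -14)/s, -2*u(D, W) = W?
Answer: -1141/170 ≈ -6.7118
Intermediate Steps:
u(D, W) = -W/2
s = -96/85 (s = -288*1/255 = -96/85 ≈ -1.1294)
G = -595/96 (G = (-1/2*(-14))/(-96/85) = 7*(-85/96) = -595/96 ≈ -6.1979)
B(j) = (-77 + j)/(2*j) (B(j) = (-77 + j)/((2*j)) = (-77 + j)*(1/(2*j)) = (-77 + j)/(2*j))
-B(G) = -(-77 - 595/96)/(2*(-595/96)) = -(-96)*(-7987)/(2*595*96) = -1*1141/170 = -1141/170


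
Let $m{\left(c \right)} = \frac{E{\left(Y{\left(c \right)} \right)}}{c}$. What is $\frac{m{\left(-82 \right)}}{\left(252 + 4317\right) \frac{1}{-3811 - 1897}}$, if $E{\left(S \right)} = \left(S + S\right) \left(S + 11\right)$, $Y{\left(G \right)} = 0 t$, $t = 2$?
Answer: $0$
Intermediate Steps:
$Y{\left(G \right)} = 0$ ($Y{\left(G \right)} = 0 \cdot 2 = 0$)
$E{\left(S \right)} = 2 S \left(11 + S\right)$
$m{\left(c \right)} = 0$ ($m{\left(c \right)} = \frac{2 \cdot 0 \left(11 + 0\right)}{c} = \frac{2 \cdot 0 \cdot 11}{c} = \frac{0}{c} = 0$)
$\frac{m{\left(-82 \right)}}{\left(252 + 4317\right) \frac{1}{-3811 - 1897}} = \frac{0}{\left(252 + 4317\right) \frac{1}{-3811 - 1897}} = \frac{0}{4569 \frac{1}{-5708}} = \frac{0}{4569 \left(- \frac{1}{5708}\right)} = \frac{0}{- \frac{4569}{5708}} = 0 \left(- \frac{5708}{4569}\right) = 0$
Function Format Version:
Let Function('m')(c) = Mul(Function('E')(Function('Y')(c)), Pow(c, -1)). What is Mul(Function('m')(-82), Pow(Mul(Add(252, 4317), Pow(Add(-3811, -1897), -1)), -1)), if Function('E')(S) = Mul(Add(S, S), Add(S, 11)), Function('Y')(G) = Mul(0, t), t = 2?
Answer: 0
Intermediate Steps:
Function('Y')(G) = 0 (Function('Y')(G) = Mul(0, 2) = 0)
Function('E')(S) = Mul(2, S, Add(11, S)) (Function('E')(S) = Mul(Mul(2, S), Add(11, S)) = Mul(2, S, Add(11, S)))
Function('m')(c) = 0 (Function('m')(c) = Mul(Mul(2, 0, Add(11, 0)), Pow(c, -1)) = Mul(Mul(2, 0, 11), Pow(c, -1)) = Mul(0, Pow(c, -1)) = 0)
Mul(Function('m')(-82), Pow(Mul(Add(252, 4317), Pow(Add(-3811, -1897), -1)), -1)) = Mul(0, Pow(Mul(Add(252, 4317), Pow(Add(-3811, -1897), -1)), -1)) = Mul(0, Pow(Mul(4569, Pow(-5708, -1)), -1)) = Mul(0, Pow(Mul(4569, Rational(-1, 5708)), -1)) = Mul(0, Pow(Rational(-4569, 5708), -1)) = Mul(0, Rational(-5708, 4569)) = 0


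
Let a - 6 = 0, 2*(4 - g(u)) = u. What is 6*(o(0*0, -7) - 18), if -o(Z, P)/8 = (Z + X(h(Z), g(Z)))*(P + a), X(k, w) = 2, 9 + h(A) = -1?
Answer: -12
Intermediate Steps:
g(u) = 4 - u/2
h(A) = -10 (h(A) = -9 - 1 = -10)
a = 6 (a = 6 + 0 = 6)
o(Z, P) = -8*(2 + Z)*(6 + P) (o(Z, P) = -8*(Z + 2)*(P + 6) = -8*(2 + Z)*(6 + P))
6*(o(0*0, -7) - 18) = 6*((-96 - 0*0 - 16*(-7) - 8*(-7)*0*0) - 18) = 6*((-96 - 48*0 + 112 - 8*(-7)*0) - 18) = 6*((-96 + 0 + 112 + 0) - 18) = 6*(16 - 18) = 6*(-2) = -12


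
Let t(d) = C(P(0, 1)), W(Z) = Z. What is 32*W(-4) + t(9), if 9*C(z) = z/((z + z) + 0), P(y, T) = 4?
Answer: -2303/18 ≈ -127.94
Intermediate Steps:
C(z) = 1/18 (C(z) = (z/((z + z) + 0))/9 = (z/(2*z + 0))/9 = (z/((2*z)))/9 = (z*(1/(2*z)))/9 = (1/9)*(1/2) = 1/18)
t(d) = 1/18
32*W(-4) + t(9) = 32*(-4) + 1/18 = -128 + 1/18 = -2303/18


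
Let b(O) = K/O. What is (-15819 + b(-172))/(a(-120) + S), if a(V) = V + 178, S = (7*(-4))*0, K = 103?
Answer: -2720971/9976 ≈ -272.75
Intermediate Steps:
S = 0 (S = -28*0 = 0)
a(V) = 178 + V
b(O) = 103/O
(-15819 + b(-172))/(a(-120) + S) = (-15819 + 103/(-172))/((178 - 120) + 0) = (-15819 + 103*(-1/172))/(58 + 0) = (-15819 - 103/172)/58 = -2720971/172*1/58 = -2720971/9976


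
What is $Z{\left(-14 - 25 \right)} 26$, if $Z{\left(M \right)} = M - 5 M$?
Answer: $4056$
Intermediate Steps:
$Z{\left(M \right)} = - 4 M$
$Z{\left(-14 - 25 \right)} 26 = - 4 \left(-14 - 25\right) 26 = \left(-4\right) \left(-39\right) 26 = 156 \cdot 26 = 4056$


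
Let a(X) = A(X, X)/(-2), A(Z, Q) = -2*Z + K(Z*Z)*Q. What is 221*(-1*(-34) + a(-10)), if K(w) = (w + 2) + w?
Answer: 228514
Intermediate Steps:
K(w) = 2 + 2*w (K(w) = (2 + w) + w = 2 + 2*w)
A(Z, Q) = -2*Z + Q*(2 + 2*Z²) (A(Z, Q) = -2*Z + (2 + 2*(Z*Z))*Q = -2*Z + (2 + 2*Z²)*Q = -2*Z + Q*(2 + 2*Z²))
a(X) = X - X*(1 + X²) (a(X) = (-2*X + 2*X*(1 + X²))/(-2) = (-2*X + 2*X*(1 + X²))*(-½) = X - X*(1 + X²))
221*(-1*(-34) + a(-10)) = 221*(-1*(-34) - 1*(-10)³) = 221*(34 - 1*(-1000)) = 221*(34 + 1000) = 221*1034 = 228514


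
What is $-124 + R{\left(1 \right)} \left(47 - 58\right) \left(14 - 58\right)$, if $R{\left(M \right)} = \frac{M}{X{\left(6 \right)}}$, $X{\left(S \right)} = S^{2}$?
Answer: $- \frac{995}{9} \approx -110.56$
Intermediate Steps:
$R{\left(M \right)} = \frac{M}{36}$ ($R{\left(M \right)} = \frac{M}{6^{2}} = \frac{M}{36}$)
$-124 + R{\left(1 \right)} \left(47 - 58\right) \left(14 - 58\right) = -124 + \frac{1}{36} \cdot 1 \left(47 - 58\right) \left(14 - 58\right) = -124 + \frac{\left(-11\right) \left(-44\right)}{36} = -124 + \frac{1}{36} \cdot 484 = -124 + \frac{121}{9} = - \frac{995}{9}$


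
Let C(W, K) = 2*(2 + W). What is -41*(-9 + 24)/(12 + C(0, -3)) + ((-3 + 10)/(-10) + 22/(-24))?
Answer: -9613/240 ≈ -40.054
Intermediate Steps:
C(W, K) = 4 + 2*W
-41*(-9 + 24)/(12 + C(0, -3)) + ((-3 + 10)/(-10) + 22/(-24)) = -41*(-9 + 24)/(12 + (4 + 2*0)) + ((-3 + 10)/(-10) + 22/(-24)) = -615/(12 + (4 + 0)) + (7*(-1/10) + 22*(-1/24)) = -615/(12 + 4) + (-7/10 - 11/12) = -615/16 - 97/60 = -9613/240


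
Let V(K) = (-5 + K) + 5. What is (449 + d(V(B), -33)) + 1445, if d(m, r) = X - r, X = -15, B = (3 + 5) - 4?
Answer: 1912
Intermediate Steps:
B = 4 (B = 8 - 4 = 4)
V(K) = K
d(m, r) = -15 - r
(449 + d(V(B), -33)) + 1445 = (449 + (-15 - 1*(-33))) + 1445 = (449 + (-15 + 33)) + 1445 = (449 + 18) + 1445 = 467 + 1445 = 1912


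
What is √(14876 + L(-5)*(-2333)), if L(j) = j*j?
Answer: I*√43449 ≈ 208.44*I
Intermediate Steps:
L(j) = j²
√(14876 + L(-5)*(-2333)) = √(14876 + (-5)²*(-2333)) = √(14876 + 25*(-2333)) = √(14876 - 58325) = √(-43449) = I*√43449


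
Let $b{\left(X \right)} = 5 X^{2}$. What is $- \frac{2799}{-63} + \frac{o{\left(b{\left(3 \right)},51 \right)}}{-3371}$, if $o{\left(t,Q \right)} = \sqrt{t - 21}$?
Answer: $\frac{311}{7} - \frac{2 \sqrt{6}}{3371} \approx 44.427$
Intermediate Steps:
$o{\left(t,Q \right)} = \sqrt{-21 + t}$
$- \frac{2799}{-63} + \frac{o{\left(b{\left(3 \right)},51 \right)}}{-3371} = - \frac{2799}{-63} + \frac{\sqrt{-21 + 5 \cdot 3^{2}}}{-3371} = \left(-2799\right) \left(- \frac{1}{63}\right) + \sqrt{-21 + 5 \cdot 9} \left(- \frac{1}{3371}\right) = \frac{311}{7} + \sqrt{-21 + 45} \left(- \frac{1}{3371}\right) = \frac{311}{7} + \sqrt{24} \left(- \frac{1}{3371}\right) = \frac{311}{7} + 2 \sqrt{6} \left(- \frac{1}{3371}\right) = \frac{311}{7} - \frac{2 \sqrt{6}}{3371}$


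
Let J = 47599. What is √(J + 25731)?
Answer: √73330 ≈ 270.79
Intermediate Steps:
√(J + 25731) = √(47599 + 25731) = √73330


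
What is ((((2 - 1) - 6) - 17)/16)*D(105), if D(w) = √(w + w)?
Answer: -11*√210/8 ≈ -19.926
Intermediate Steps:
D(w) = √2*√w (D(w) = √(2*w) = √2*√w)
((((2 - 1) - 6) - 17)/16)*D(105) = ((((2 - 1) - 6) - 17)/16)*(√2*√105) = (((1 - 6) - 17)*(1/16))*√210 = ((-5 - 17)*(1/16))*√210 = (-22*1/16)*√210 = -11*√210/8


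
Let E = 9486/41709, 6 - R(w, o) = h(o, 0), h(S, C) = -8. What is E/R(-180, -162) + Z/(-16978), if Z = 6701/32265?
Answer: 865412015749/53311973739570 ≈ 0.016233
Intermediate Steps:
R(w, o) = 14 (R(w, o) = 6 - 1*(-8) = 6 + 8 = 14)
Z = 6701/32265 (Z = 6701*(1/32265) = 6701/32265 ≈ 0.20769)
E = 3162/13903 (E = 9486*(1/41709) = 3162/13903 ≈ 0.22743)
E/R(-180, -162) + Z/(-16978) = (3162/13903)/14 + (6701/32265)/(-16978) = (3162/13903)*(1/14) + (6701/32265)*(-1/16978) = 1581/97321 - 6701/547795170 = 865412015749/53311973739570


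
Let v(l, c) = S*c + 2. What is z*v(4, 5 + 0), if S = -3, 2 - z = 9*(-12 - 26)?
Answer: -4472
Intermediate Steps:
z = 344 (z = 2 - 9*(-12 - 26) = 2 - 9*(-38) = 2 - 1*(-342) = 2 + 342 = 344)
v(l, c) = 2 - 3*c (v(l, c) = -3*c + 2 = 2 - 3*c)
z*v(4, 5 + 0) = 344*(2 - 3*(5 + 0)) = 344*(2 - 3*5) = 344*(2 - 15) = 344*(-13) = -4472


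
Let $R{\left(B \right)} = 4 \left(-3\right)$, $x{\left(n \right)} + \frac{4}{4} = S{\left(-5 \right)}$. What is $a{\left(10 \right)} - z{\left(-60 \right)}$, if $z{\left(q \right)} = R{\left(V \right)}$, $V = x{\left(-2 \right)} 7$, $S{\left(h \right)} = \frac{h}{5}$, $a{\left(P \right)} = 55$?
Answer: $67$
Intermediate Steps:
$S{\left(h \right)} = \frac{h}{5}$ ($S{\left(h \right)} = h \frac{1}{5} = \frac{h}{5}$)
$x{\left(n \right)} = -2$ ($x{\left(n \right)} = -1 + \frac{1}{5} \left(-5\right) = -1 - 1 = -2$)
$V = -14$ ($V = \left(-2\right) 7 = -14$)
$R{\left(B \right)} = -12$
$z{\left(q \right)} = -12$
$a{\left(10 \right)} - z{\left(-60 \right)} = 55 - -12 = 55 + 12 = 67$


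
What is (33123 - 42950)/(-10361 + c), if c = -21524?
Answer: 9827/31885 ≈ 0.30820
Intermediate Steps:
(33123 - 42950)/(-10361 + c) = (33123 - 42950)/(-10361 - 21524) = -9827/(-31885) = -9827*(-1/31885) = 9827/31885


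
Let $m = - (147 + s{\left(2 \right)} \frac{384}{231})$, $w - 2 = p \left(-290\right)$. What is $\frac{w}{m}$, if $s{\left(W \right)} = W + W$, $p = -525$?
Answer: $- \frac{11723404}{11831} \approx -990.91$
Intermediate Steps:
$s{\left(W \right)} = 2 W$
$w = 152252$ ($w = 2 - -152250 = 2 + 152250 = 152252$)
$m = - \frac{11831}{77}$ ($m = - (147 + 2 \cdot 2 \cdot \frac{384}{231}) = - (147 + 4 \cdot 384 \cdot \frac{1}{231}) = - (147 + 4 \cdot \frac{128}{77}) = - (147 + \frac{512}{77}) = \left(-1\right) \frac{11831}{77} = - \frac{11831}{77} \approx -153.65$)
$\frac{w}{m} = \frac{152252}{- \frac{11831}{77}} = 152252 \left(- \frac{77}{11831}\right) = - \frac{11723404}{11831}$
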